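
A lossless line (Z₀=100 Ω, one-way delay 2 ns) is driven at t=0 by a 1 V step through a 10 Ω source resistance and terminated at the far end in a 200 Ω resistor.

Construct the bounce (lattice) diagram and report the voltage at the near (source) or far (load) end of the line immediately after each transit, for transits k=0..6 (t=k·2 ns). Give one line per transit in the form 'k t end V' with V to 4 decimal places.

Γ_L=0.333333, Γ_S=-0.818182; launch V₁=1·100/110=0.909091
k=0 src: V=0.9091
k=1 load: inc=0.909091, refl=0.909091·0.333333=0.3030; V=0.000000+0.909091+0.303030=1.2121
k=2 src: inc=0.303030, refl=0.303030·-0.818182=-0.2479; V=0.909091+0.303030+-0.247934=0.9642
k=3 load: inc=-0.247934, refl=-0.247934·0.333333=-0.0826; V=1.212121+-0.247934+-0.082645=0.8815
k=4 src: inc=-0.082645, refl=-0.082645·-0.818182=0.0676; V=0.964187+-0.082645+0.067618=0.9492
k=5 load: inc=0.067618, refl=0.067618·0.333333=0.0225; V=0.881543+0.067618+0.022539=0.9717
k=6 src: inc=0.022539, refl=0.022539·-0.818182=-0.0184; V=0.949161+0.022539+-0.018441=0.9533

0 0 source 0.9091
1 2 load 1.2121
2 4 source 0.9642
3 6 load 0.8815
4 8 source 0.9492
5 10 load 0.9717
6 12 source 0.9533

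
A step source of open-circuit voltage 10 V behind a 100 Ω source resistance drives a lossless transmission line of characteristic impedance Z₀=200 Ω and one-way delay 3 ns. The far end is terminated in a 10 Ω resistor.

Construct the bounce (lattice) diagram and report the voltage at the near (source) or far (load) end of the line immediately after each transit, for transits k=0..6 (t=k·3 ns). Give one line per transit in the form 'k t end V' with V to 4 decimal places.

0 0 source 6.6667
1 3 load 0.6349
2 6 source 2.6455
3 9 load 0.8264
4 12 source 1.4328
5 15 load 0.8842
6 18 source 1.0670

Γ_L=-0.904762, Γ_S=-0.333333; launch V₁=10·200/300=6.666667
k=0 src: V=6.6667
k=1 load: inc=6.666667, refl=6.666667·-0.904762=-6.0317; V=0.000000+6.666667+-6.031746=0.6349
k=2 src: inc=-6.031746, refl=-6.031746·-0.333333=2.0106; V=6.666667+-6.031746+2.010582=2.6455
k=3 load: inc=2.010582, refl=2.010582·-0.904762=-1.8191; V=0.634921+2.010582+-1.819098=0.8264
k=4 src: inc=-1.819098, refl=-1.819098·-0.333333=0.6064; V=2.645503+-1.819098+0.606366=1.4328
k=5 load: inc=0.606366, refl=0.606366·-0.904762=-0.5486; V=0.826405+0.606366+-0.548617=0.8842
k=6 src: inc=-0.548617, refl=-0.548617·-0.333333=0.1829; V=1.432771+-0.548617+0.182872=1.0670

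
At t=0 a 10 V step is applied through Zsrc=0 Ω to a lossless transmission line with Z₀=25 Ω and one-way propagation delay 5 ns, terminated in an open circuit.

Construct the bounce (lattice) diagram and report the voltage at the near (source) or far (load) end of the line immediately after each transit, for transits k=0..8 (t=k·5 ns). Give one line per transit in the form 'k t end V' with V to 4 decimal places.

Γ_L=1.000000, Γ_S=-1.000000; launch V₁=10·25/25=10.000000
k=0 src: V=10.0000
k=1 load: inc=10.000000, refl=10.000000·1.000000=10.0000; V=0.000000+10.000000+10.000000=20.0000
k=2 src: inc=10.000000, refl=10.000000·-1.000000=-10.0000; V=10.000000+10.000000+-10.000000=10.0000
k=3 load: inc=-10.000000, refl=-10.000000·1.000000=-10.0000; V=20.000000+-10.000000+-10.000000=0.0000
k=4 src: inc=-10.000000, refl=-10.000000·-1.000000=10.0000; V=10.000000+-10.000000+10.000000=10.0000
k=5 load: inc=10.000000, refl=10.000000·1.000000=10.0000; V=0.000000+10.000000+10.000000=20.0000
k=6 src: inc=10.000000, refl=10.000000·-1.000000=-10.0000; V=10.000000+10.000000+-10.000000=10.0000
k=7 load: inc=-10.000000, refl=-10.000000·1.000000=-10.0000; V=20.000000+-10.000000+-10.000000=0.0000
k=8 src: inc=-10.000000, refl=-10.000000·-1.000000=10.0000; V=10.000000+-10.000000+10.000000=10.0000

0 0 source 10.0000
1 5 load 20.0000
2 10 source 10.0000
3 15 load 0.0000
4 20 source 10.0000
5 25 load 20.0000
6 30 source 10.0000
7 35 load 0.0000
8 40 source 10.0000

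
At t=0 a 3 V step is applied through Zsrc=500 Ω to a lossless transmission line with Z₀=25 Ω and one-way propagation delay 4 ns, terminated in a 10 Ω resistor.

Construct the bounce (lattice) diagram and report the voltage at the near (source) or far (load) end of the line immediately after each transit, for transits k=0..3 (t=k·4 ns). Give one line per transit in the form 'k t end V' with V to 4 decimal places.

0 0 source 0.1429
1 4 load 0.0816
2 8 source 0.0262
3 12 load 0.0500

Γ_L=-0.428571, Γ_S=0.904762; launch V₁=3·25/525=0.142857
k=0 src: V=0.1429
k=1 load: inc=0.142857, refl=0.142857·-0.428571=-0.0612; V=0.000000+0.142857+-0.061224=0.0816
k=2 src: inc=-0.061224, refl=-0.061224·0.904762=-0.0554; V=0.142857+-0.061224+-0.055394=0.0262
k=3 load: inc=-0.055394, refl=-0.055394·-0.428571=0.0237; V=0.081633+-0.055394+0.023740=0.0500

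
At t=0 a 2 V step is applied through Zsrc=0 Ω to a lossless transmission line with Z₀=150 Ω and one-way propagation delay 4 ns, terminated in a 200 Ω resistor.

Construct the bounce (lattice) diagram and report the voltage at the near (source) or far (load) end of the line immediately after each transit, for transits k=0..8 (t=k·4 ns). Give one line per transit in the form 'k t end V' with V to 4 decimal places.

0 0 source 2.0000
1 4 load 2.2857
2 8 source 2.0000
3 12 load 1.9592
4 16 source 2.0000
5 20 load 2.0058
6 24 source 2.0000
7 28 load 1.9992
8 32 source 2.0000

Γ_L=0.142857, Γ_S=-1.000000; launch V₁=2·150/150=2.000000
k=0 src: V=2.0000
k=1 load: inc=2.000000, refl=2.000000·0.142857=0.2857; V=0.000000+2.000000+0.285714=2.2857
k=2 src: inc=0.285714, refl=0.285714·-1.000000=-0.2857; V=2.000000+0.285714+-0.285714=2.0000
k=3 load: inc=-0.285714, refl=-0.285714·0.142857=-0.0408; V=2.285714+-0.285714+-0.040816=1.9592
k=4 src: inc=-0.040816, refl=-0.040816·-1.000000=0.0408; V=2.000000+-0.040816+0.040816=2.0000
k=5 load: inc=0.040816, refl=0.040816·0.142857=0.0058; V=1.959184+0.040816+0.005831=2.0058
k=6 src: inc=0.005831, refl=0.005831·-1.000000=-0.0058; V=2.000000+0.005831+-0.005831=2.0000
k=7 load: inc=-0.005831, refl=-0.005831·0.142857=-0.0008; V=2.005831+-0.005831+-0.000833=1.9992
k=8 src: inc=-0.000833, refl=-0.000833·-1.000000=0.0008; V=2.000000+-0.000833+0.000833=2.0000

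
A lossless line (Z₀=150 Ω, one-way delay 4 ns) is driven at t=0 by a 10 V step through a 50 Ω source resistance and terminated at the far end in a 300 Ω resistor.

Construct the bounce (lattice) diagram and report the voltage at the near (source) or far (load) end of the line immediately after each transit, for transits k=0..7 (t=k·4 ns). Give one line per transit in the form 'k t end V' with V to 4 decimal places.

0 0 source 7.5000
1 4 load 10.0000
2 8 source 8.7500
3 12 load 8.3333
4 16 source 8.5417
5 20 load 8.6111
6 24 source 8.5764
7 28 load 8.5648

Γ_L=0.333333, Γ_S=-0.500000; launch V₁=10·150/200=7.500000
k=0 src: V=7.5000
k=1 load: inc=7.500000, refl=7.500000·0.333333=2.5000; V=0.000000+7.500000+2.500000=10.0000
k=2 src: inc=2.500000, refl=2.500000·-0.500000=-1.2500; V=7.500000+2.500000+-1.250000=8.7500
k=3 load: inc=-1.250000, refl=-1.250000·0.333333=-0.4167; V=10.000000+-1.250000+-0.416667=8.3333
k=4 src: inc=-0.416667, refl=-0.416667·-0.500000=0.2083; V=8.750000+-0.416667+0.208333=8.5417
k=5 load: inc=0.208333, refl=0.208333·0.333333=0.0694; V=8.333333+0.208333+0.069444=8.6111
k=6 src: inc=0.069444, refl=0.069444·-0.500000=-0.0347; V=8.541667+0.069444+-0.034722=8.5764
k=7 load: inc=-0.034722, refl=-0.034722·0.333333=-0.0116; V=8.611111+-0.034722+-0.011574=8.5648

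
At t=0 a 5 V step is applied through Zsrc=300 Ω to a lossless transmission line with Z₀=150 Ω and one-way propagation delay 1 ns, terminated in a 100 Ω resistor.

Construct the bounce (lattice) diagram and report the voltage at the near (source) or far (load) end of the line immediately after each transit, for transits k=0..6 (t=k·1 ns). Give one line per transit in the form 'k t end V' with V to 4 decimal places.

Γ_L=-0.200000, Γ_S=0.333333; launch V₁=5·150/450=1.666667
k=0 src: V=1.6667
k=1 load: inc=1.666667, refl=1.666667·-0.200000=-0.3333; V=0.000000+1.666667+-0.333333=1.3333
k=2 src: inc=-0.333333, refl=-0.333333·0.333333=-0.1111; V=1.666667+-0.333333+-0.111111=1.2222
k=3 load: inc=-0.111111, refl=-0.111111·-0.200000=0.0222; V=1.333333+-0.111111+0.022222=1.2444
k=4 src: inc=0.022222, refl=0.022222·0.333333=0.0074; V=1.222222+0.022222+0.007407=1.2519
k=5 load: inc=0.007407, refl=0.007407·-0.200000=-0.0015; V=1.244444+0.007407+-0.001481=1.2504
k=6 src: inc=-0.001481, refl=-0.001481·0.333333=-0.0005; V=1.251852+-0.001481+-0.000494=1.2499

0 0 source 1.6667
1 1 load 1.3333
2 2 source 1.2222
3 3 load 1.2444
4 4 source 1.2519
5 5 load 1.2504
6 6 source 1.2499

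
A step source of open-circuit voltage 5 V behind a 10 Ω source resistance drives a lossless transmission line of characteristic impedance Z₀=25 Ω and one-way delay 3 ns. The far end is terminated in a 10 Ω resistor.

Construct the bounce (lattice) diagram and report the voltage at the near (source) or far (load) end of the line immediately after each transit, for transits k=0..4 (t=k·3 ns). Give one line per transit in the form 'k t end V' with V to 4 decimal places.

0 0 source 3.5714
1 3 load 2.0408
2 6 source 2.6968
3 9 load 2.4157
4 12 source 2.5361

Γ_L=-0.428571, Γ_S=-0.428571; launch V₁=5·25/35=3.571429
k=0 src: V=3.5714
k=1 load: inc=3.571429, refl=3.571429·-0.428571=-1.5306; V=0.000000+3.571429+-1.530612=2.0408
k=2 src: inc=-1.530612, refl=-1.530612·-0.428571=0.6560; V=3.571429+-1.530612+0.655977=2.6968
k=3 load: inc=0.655977, refl=0.655977·-0.428571=-0.2811; V=2.040816+0.655977+-0.281133=2.4157
k=4 src: inc=-0.281133, refl=-0.281133·-0.428571=0.1205; V=2.696793+-0.281133+0.120486=2.5361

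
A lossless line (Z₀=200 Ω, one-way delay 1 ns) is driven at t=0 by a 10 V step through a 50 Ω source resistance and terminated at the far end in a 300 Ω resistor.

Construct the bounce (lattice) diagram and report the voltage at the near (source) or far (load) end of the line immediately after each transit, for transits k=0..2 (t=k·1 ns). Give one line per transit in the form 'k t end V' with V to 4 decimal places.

0 0 source 8.0000
1 1 load 9.6000
2 2 source 8.6400

Γ_L=0.200000, Γ_S=-0.600000; launch V₁=10·200/250=8.000000
k=0 src: V=8.0000
k=1 load: inc=8.000000, refl=8.000000·0.200000=1.6000; V=0.000000+8.000000+1.600000=9.6000
k=2 src: inc=1.600000, refl=1.600000·-0.600000=-0.9600; V=8.000000+1.600000+-0.960000=8.6400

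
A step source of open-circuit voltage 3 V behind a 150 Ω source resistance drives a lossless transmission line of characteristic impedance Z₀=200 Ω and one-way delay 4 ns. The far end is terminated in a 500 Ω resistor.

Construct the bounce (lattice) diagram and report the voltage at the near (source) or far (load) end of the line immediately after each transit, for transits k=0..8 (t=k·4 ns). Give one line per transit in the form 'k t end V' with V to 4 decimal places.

Γ_L=0.428571, Γ_S=-0.142857; launch V₁=3·200/350=1.714286
k=0 src: V=1.7143
k=1 load: inc=1.714286, refl=1.714286·0.428571=0.7347; V=0.000000+1.714286+0.734694=2.4490
k=2 src: inc=0.734694, refl=0.734694·-0.142857=-0.1050; V=1.714286+0.734694+-0.104956=2.3440
k=3 load: inc=-0.104956, refl=-0.104956·0.428571=-0.0450; V=2.448980+-0.104956+-0.044981=2.2990
k=4 src: inc=-0.044981, refl=-0.044981·-0.142857=0.0064; V=2.344023+-0.044981+0.006426=2.3055
k=5 load: inc=0.006426, refl=0.006426·0.428571=0.0028; V=2.299042+0.006426+0.002754=2.3082
k=6 src: inc=0.002754, refl=0.002754·-0.142857=-0.0004; V=2.305468+0.002754+-0.000393=2.3078
k=7 load: inc=-0.000393, refl=-0.000393·0.428571=-0.0002; V=2.308222+-0.000393+-0.000169=2.3077
k=8 src: inc=-0.000169, refl=-0.000169·-0.142857=0.0000; V=2.307828+-0.000169+0.000024=2.3077

0 0 source 1.7143
1 4 load 2.4490
2 8 source 2.3440
3 12 load 2.2990
4 16 source 2.3055
5 20 load 2.3082
6 24 source 2.3078
7 28 load 2.3077
8 32 source 2.3077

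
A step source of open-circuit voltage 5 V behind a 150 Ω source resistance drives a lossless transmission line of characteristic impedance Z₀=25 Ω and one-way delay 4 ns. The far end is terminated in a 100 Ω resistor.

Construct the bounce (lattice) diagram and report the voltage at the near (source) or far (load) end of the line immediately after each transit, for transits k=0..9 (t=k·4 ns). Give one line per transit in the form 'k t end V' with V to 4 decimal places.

Γ_L=0.600000, Γ_S=0.714286; launch V₁=5·25/175=0.714286
k=0 src: V=0.7143
k=1 load: inc=0.714286, refl=0.714286·0.600000=0.4286; V=0.000000+0.714286+0.428571=1.1429
k=2 src: inc=0.428571, refl=0.428571·0.714286=0.3061; V=0.714286+0.428571+0.306122=1.4490
k=3 load: inc=0.306122, refl=0.306122·0.600000=0.1837; V=1.142857+0.306122+0.183673=1.6327
k=4 src: inc=0.183673, refl=0.183673·0.714286=0.1312; V=1.448980+0.183673+0.131195=1.7638
k=5 load: inc=0.131195, refl=0.131195·0.600000=0.0787; V=1.632653+0.131195+0.078717=1.8426
k=6 src: inc=0.078717, refl=0.078717·0.714286=0.0562; V=1.763848+0.078717+0.056227=1.8988
k=7 load: inc=0.056227, refl=0.056227·0.600000=0.0337; V=1.842566+0.056227+0.033736=1.9325
k=8 src: inc=0.033736, refl=0.033736·0.714286=0.0241; V=1.898792+0.033736+0.024097=1.9566
k=9 load: inc=0.024097, refl=0.024097·0.600000=0.0145; V=1.932528+0.024097+0.014458=1.9711

0 0 source 0.7143
1 4 load 1.1429
2 8 source 1.4490
3 12 load 1.6327
4 16 source 1.7638
5 20 load 1.8426
6 24 source 1.8988
7 28 load 1.9325
8 32 source 1.9566
9 36 load 1.9711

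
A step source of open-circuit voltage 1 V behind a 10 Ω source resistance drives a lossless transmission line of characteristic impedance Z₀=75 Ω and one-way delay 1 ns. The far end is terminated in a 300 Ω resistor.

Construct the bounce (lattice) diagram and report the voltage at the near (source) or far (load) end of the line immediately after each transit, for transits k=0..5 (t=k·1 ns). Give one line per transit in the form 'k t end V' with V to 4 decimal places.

0 0 source 0.8824
1 1 load 1.4118
2 2 source 1.0069
3 3 load 0.7640
4 4 source 0.9498
5 5 load 1.0612

Γ_L=0.600000, Γ_S=-0.764706; launch V₁=1·75/85=0.882353
k=0 src: V=0.8824
k=1 load: inc=0.882353, refl=0.882353·0.600000=0.5294; V=0.000000+0.882353+0.529412=1.4118
k=2 src: inc=0.529412, refl=0.529412·-0.764706=-0.4048; V=0.882353+0.529412+-0.404844=1.0069
k=3 load: inc=-0.404844, refl=-0.404844·0.600000=-0.2429; V=1.411765+-0.404844+-0.242907=0.7640
k=4 src: inc=-0.242907, refl=-0.242907·-0.764706=0.1858; V=1.006920+-0.242907+0.185752=0.9498
k=5 load: inc=0.185752, refl=0.185752·0.600000=0.1115; V=0.764014+0.185752+0.111451=1.0612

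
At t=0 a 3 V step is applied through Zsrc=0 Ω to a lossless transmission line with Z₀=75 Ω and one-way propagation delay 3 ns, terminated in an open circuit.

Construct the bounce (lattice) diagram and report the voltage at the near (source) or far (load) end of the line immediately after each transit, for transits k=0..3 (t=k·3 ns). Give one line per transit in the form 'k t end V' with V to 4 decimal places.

0 0 source 3.0000
1 3 load 6.0000
2 6 source 3.0000
3 9 load 0.0000

Γ_L=1.000000, Γ_S=-1.000000; launch V₁=3·75/75=3.000000
k=0 src: V=3.0000
k=1 load: inc=3.000000, refl=3.000000·1.000000=3.0000; V=0.000000+3.000000+3.000000=6.0000
k=2 src: inc=3.000000, refl=3.000000·-1.000000=-3.0000; V=3.000000+3.000000+-3.000000=3.0000
k=3 load: inc=-3.000000, refl=-3.000000·1.000000=-3.0000; V=6.000000+-3.000000+-3.000000=0.0000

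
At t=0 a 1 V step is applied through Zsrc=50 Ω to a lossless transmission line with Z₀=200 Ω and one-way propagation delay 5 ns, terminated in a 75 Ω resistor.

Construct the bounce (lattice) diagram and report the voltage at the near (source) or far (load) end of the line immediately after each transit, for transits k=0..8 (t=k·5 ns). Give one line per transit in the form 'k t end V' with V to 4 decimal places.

Γ_L=-0.454545, Γ_S=-0.600000; launch V₁=1·200/250=0.800000
k=0 src: V=0.8000
k=1 load: inc=0.800000, refl=0.800000·-0.454545=-0.3636; V=0.000000+0.800000+-0.363636=0.4364
k=2 src: inc=-0.363636, refl=-0.363636·-0.600000=0.2182; V=0.800000+-0.363636+0.218182=0.6545
k=3 load: inc=0.218182, refl=0.218182·-0.454545=-0.0992; V=0.436364+0.218182+-0.099174=0.5554
k=4 src: inc=-0.099174, refl=-0.099174·-0.600000=0.0595; V=0.654545+-0.099174+0.059504=0.6149
k=5 load: inc=0.059504, refl=0.059504·-0.454545=-0.0270; V=0.555372+0.059504+-0.027047=0.5878
k=6 src: inc=-0.027047, refl=-0.027047·-0.600000=0.0162; V=0.614876+-0.027047+0.016228=0.6041
k=7 load: inc=0.016228, refl=0.016228·-0.454545=-0.0074; V=0.587829+0.016228+-0.007377=0.5967
k=8 src: inc=-0.007377, refl=-0.007377·-0.600000=0.0044; V=0.604057+-0.007377+0.004426=0.6011

0 0 source 0.8000
1 5 load 0.4364
2 10 source 0.6545
3 15 load 0.5554
4 20 source 0.6149
5 25 load 0.5878
6 30 source 0.6041
7 35 load 0.5967
8 40 source 0.6011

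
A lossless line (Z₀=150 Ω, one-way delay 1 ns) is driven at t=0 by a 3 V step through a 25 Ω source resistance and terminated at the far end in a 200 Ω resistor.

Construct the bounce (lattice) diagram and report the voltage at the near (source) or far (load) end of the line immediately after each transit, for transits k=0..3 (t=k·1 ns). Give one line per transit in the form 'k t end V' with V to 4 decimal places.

0 0 source 2.5714
1 1 load 2.9388
2 2 source 2.6764
3 3 load 2.6389

Γ_L=0.142857, Γ_S=-0.714286; launch V₁=3·150/175=2.571429
k=0 src: V=2.5714
k=1 load: inc=2.571429, refl=2.571429·0.142857=0.3673; V=0.000000+2.571429+0.367347=2.9388
k=2 src: inc=0.367347, refl=0.367347·-0.714286=-0.2624; V=2.571429+0.367347+-0.262391=2.6764
k=3 load: inc=-0.262391, refl=-0.262391·0.142857=-0.0375; V=2.938776+-0.262391+-0.037484=2.6389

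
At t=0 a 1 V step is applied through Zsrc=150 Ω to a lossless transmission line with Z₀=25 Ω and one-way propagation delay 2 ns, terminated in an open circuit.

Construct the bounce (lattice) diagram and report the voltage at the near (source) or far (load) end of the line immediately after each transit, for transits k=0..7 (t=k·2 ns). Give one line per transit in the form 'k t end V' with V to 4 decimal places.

0 0 source 0.1429
1 2 load 0.2857
2 4 source 0.3878
3 6 load 0.4898
4 8 source 0.5627
5 10 load 0.6356
6 12 source 0.6876
7 14 load 0.7397

Γ_L=1.000000, Γ_S=0.714286; launch V₁=1·25/175=0.142857
k=0 src: V=0.1429
k=1 load: inc=0.142857, refl=0.142857·1.000000=0.1429; V=0.000000+0.142857+0.142857=0.2857
k=2 src: inc=0.142857, refl=0.142857·0.714286=0.1020; V=0.142857+0.142857+0.102041=0.3878
k=3 load: inc=0.102041, refl=0.102041·1.000000=0.1020; V=0.285714+0.102041+0.102041=0.4898
k=4 src: inc=0.102041, refl=0.102041·0.714286=0.0729; V=0.387755+0.102041+0.072886=0.5627
k=5 load: inc=0.072886, refl=0.072886·1.000000=0.0729; V=0.489796+0.072886+0.072886=0.6356
k=6 src: inc=0.072886, refl=0.072886·0.714286=0.0521; V=0.562682+0.072886+0.052062=0.6876
k=7 load: inc=0.052062, refl=0.052062·1.000000=0.0521; V=0.635569+0.052062+0.052062=0.7397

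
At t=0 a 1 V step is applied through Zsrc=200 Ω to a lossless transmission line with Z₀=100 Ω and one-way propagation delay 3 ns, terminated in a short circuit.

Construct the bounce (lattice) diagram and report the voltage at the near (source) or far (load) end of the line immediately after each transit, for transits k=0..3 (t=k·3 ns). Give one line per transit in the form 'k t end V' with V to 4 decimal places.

Γ_L=-1.000000, Γ_S=0.333333; launch V₁=1·100/300=0.333333
k=0 src: V=0.3333
k=1 load: inc=0.333333, refl=0.333333·-1.000000=-0.3333; V=0.000000+0.333333+-0.333333=0.0000
k=2 src: inc=-0.333333, refl=-0.333333·0.333333=-0.1111; V=0.333333+-0.333333+-0.111111=-0.1111
k=3 load: inc=-0.111111, refl=-0.111111·-1.000000=0.1111; V=0.000000+-0.111111+0.111111=0.0000

0 0 source 0.3333
1 3 load 0.0000
2 6 source -0.1111
3 9 load 0.0000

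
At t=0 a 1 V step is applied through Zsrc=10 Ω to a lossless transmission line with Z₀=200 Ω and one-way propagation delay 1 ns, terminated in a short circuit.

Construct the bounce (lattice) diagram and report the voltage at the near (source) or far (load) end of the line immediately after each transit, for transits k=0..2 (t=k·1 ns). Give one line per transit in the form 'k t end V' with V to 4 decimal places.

0 0 source 0.9524
1 1 load 0.0000
2 2 source 0.8617

Γ_L=-1.000000, Γ_S=-0.904762; launch V₁=1·200/210=0.952381
k=0 src: V=0.9524
k=1 load: inc=0.952381, refl=0.952381·-1.000000=-0.9524; V=0.000000+0.952381+-0.952381=0.0000
k=2 src: inc=-0.952381, refl=-0.952381·-0.904762=0.8617; V=0.952381+-0.952381+0.861678=0.8617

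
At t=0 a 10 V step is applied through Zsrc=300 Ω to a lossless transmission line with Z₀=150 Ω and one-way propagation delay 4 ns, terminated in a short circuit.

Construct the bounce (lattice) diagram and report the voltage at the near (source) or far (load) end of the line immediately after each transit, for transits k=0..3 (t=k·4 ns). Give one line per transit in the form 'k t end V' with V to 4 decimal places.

0 0 source 3.3333
1 4 load 0.0000
2 8 source -1.1111
3 12 load 0.0000

Γ_L=-1.000000, Γ_S=0.333333; launch V₁=10·150/450=3.333333
k=0 src: V=3.3333
k=1 load: inc=3.333333, refl=3.333333·-1.000000=-3.3333; V=0.000000+3.333333+-3.333333=0.0000
k=2 src: inc=-3.333333, refl=-3.333333·0.333333=-1.1111; V=3.333333+-3.333333+-1.111111=-1.1111
k=3 load: inc=-1.111111, refl=-1.111111·-1.000000=1.1111; V=0.000000+-1.111111+1.111111=0.0000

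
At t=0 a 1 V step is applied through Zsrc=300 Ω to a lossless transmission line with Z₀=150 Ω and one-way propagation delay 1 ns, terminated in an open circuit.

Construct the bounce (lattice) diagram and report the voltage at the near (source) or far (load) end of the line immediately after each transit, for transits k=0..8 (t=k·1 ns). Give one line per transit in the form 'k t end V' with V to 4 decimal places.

Γ_L=1.000000, Γ_S=0.333333; launch V₁=1·150/450=0.333333
k=0 src: V=0.3333
k=1 load: inc=0.333333, refl=0.333333·1.000000=0.3333; V=0.000000+0.333333+0.333333=0.6667
k=2 src: inc=0.333333, refl=0.333333·0.333333=0.1111; V=0.333333+0.333333+0.111111=0.7778
k=3 load: inc=0.111111, refl=0.111111·1.000000=0.1111; V=0.666667+0.111111+0.111111=0.8889
k=4 src: inc=0.111111, refl=0.111111·0.333333=0.0370; V=0.777778+0.111111+0.037037=0.9259
k=5 load: inc=0.037037, refl=0.037037·1.000000=0.0370; V=0.888889+0.037037+0.037037=0.9630
k=6 src: inc=0.037037, refl=0.037037·0.333333=0.0123; V=0.925926+0.037037+0.012346=0.9753
k=7 load: inc=0.012346, refl=0.012346·1.000000=0.0123; V=0.962963+0.012346+0.012346=0.9877
k=8 src: inc=0.012346, refl=0.012346·0.333333=0.0041; V=0.975309+0.012346+0.004115=0.9918

0 0 source 0.3333
1 1 load 0.6667
2 2 source 0.7778
3 3 load 0.8889
4 4 source 0.9259
5 5 load 0.9630
6 6 source 0.9753
7 7 load 0.9877
8 8 source 0.9918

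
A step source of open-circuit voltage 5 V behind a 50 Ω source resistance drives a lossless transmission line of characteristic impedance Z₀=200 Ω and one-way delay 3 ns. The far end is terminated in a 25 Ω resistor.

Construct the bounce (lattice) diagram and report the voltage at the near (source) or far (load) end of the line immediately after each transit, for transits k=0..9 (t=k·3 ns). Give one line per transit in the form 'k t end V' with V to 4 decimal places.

0 0 source 4.0000
1 3 load 0.8889
2 6 source 2.7556
3 9 load 1.3037
4 12 source 2.1748
5 15 load 1.4973
6 18 source 1.9038
7 21 load 1.5876
8 24 source 1.7773
9 27 load 1.6298

Γ_L=-0.777778, Γ_S=-0.600000; launch V₁=5·200/250=4.000000
k=0 src: V=4.0000
k=1 load: inc=4.000000, refl=4.000000·-0.777778=-3.1111; V=0.000000+4.000000+-3.111111=0.8889
k=2 src: inc=-3.111111, refl=-3.111111·-0.600000=1.8667; V=4.000000+-3.111111+1.866667=2.7556
k=3 load: inc=1.866667, refl=1.866667·-0.777778=-1.4519; V=0.888889+1.866667+-1.451852=1.3037
k=4 src: inc=-1.451852, refl=-1.451852·-0.600000=0.8711; V=2.755556+-1.451852+0.871111=2.1748
k=5 load: inc=0.871111, refl=0.871111·-0.777778=-0.6775; V=1.303704+0.871111+-0.677531=1.4973
k=6 src: inc=-0.677531, refl=-0.677531·-0.600000=0.4065; V=2.174815+-0.677531+0.406519=1.9038
k=7 load: inc=0.406519, refl=0.406519·-0.777778=-0.3162; V=1.497284+0.406519+-0.316181=1.5876
k=8 src: inc=-0.316181, refl=-0.316181·-0.600000=0.1897; V=1.903802+-0.316181+0.189709=1.7773
k=9 load: inc=0.189709, refl=0.189709·-0.777778=-0.1476; V=1.587621+0.189709+-0.147551=1.6298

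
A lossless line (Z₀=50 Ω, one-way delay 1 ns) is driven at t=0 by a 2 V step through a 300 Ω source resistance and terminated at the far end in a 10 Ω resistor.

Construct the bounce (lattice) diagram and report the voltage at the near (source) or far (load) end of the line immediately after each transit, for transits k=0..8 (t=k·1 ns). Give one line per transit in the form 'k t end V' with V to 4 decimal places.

0 0 source 0.2857
1 1 load 0.0952
2 2 source -0.0408
3 3 load 0.0499
4 4 source 0.1147
5 5 load 0.0715
6 6 source 0.0406
7 7 load 0.0612
8 8 source 0.0759

Γ_L=-0.666667, Γ_S=0.714286; launch V₁=2·50/350=0.285714
k=0 src: V=0.2857
k=1 load: inc=0.285714, refl=0.285714·-0.666667=-0.1905; V=0.000000+0.285714+-0.190476=0.0952
k=2 src: inc=-0.190476, refl=-0.190476·0.714286=-0.1361; V=0.285714+-0.190476+-0.136054=-0.0408
k=3 load: inc=-0.136054, refl=-0.136054·-0.666667=0.0907; V=0.095238+-0.136054+0.090703=0.0499
k=4 src: inc=0.090703, refl=0.090703·0.714286=0.0648; V=-0.040816+0.090703+0.064788=0.1147
k=5 load: inc=0.064788, refl=0.064788·-0.666667=-0.0432; V=0.049887+0.064788+-0.043192=0.0715
k=6 src: inc=-0.043192, refl=-0.043192·0.714286=-0.0309; V=0.114674+-0.043192+-0.030851=0.0406
k=7 load: inc=-0.030851, refl=-0.030851·-0.666667=0.0206; V=0.071483+-0.030851+0.020568=0.0612
k=8 src: inc=0.020568, refl=0.020568·0.714286=0.0147; V=0.040631+0.020568+0.014691=0.0759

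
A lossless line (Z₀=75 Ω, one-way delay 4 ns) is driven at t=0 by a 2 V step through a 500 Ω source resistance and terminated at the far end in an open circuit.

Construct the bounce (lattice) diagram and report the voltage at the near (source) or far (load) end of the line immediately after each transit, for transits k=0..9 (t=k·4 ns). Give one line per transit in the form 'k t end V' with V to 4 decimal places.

Γ_L=1.000000, Γ_S=0.739130; launch V₁=2·75/575=0.260870
k=0 src: V=0.2609
k=1 load: inc=0.260870, refl=0.260870·1.000000=0.2609; V=0.000000+0.260870+0.260870=0.5217
k=2 src: inc=0.260870, refl=0.260870·0.739130=0.1928; V=0.260870+0.260870+0.192817=0.7146
k=3 load: inc=0.192817, refl=0.192817·1.000000=0.1928; V=0.521739+0.192817+0.192817=0.9074
k=4 src: inc=0.192817, refl=0.192817·0.739130=0.1425; V=0.714556+0.192817+0.142517=1.0499
k=5 load: inc=0.142517, refl=0.142517·1.000000=0.1425; V=0.907372+0.142517+0.142517=1.1924
k=6 src: inc=0.142517, refl=0.142517·0.739130=0.1053; V=1.049889+0.142517+0.105338=1.2977
k=7 load: inc=0.105338, refl=0.105338·1.000000=0.1053; V=1.192406+0.105338+0.105338=1.4031
k=8 src: inc=0.105338, refl=0.105338·0.739130=0.0779; V=1.297744+0.105338+0.077859=1.4809
k=9 load: inc=0.077859, refl=0.077859·1.000000=0.0779; V=1.403082+0.077859+0.077859=1.5588

0 0 source 0.2609
1 4 load 0.5217
2 8 source 0.7146
3 12 load 0.9074
4 16 source 1.0499
5 20 load 1.1924
6 24 source 1.2977
7 28 load 1.4031
8 32 source 1.4809
9 36 load 1.5588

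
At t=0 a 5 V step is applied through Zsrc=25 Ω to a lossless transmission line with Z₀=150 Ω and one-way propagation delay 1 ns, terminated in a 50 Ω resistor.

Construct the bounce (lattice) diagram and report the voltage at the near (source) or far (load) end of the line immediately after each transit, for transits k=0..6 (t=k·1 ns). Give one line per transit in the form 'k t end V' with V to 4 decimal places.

0 0 source 4.2857
1 1 load 2.1429
2 2 source 3.6735
3 3 load 2.9082
4 4 source 3.4548
5 5 load 3.1815
6 6 source 3.3767

Γ_L=-0.500000, Γ_S=-0.714286; launch V₁=5·150/175=4.285714
k=0 src: V=4.2857
k=1 load: inc=4.285714, refl=4.285714·-0.500000=-2.1429; V=0.000000+4.285714+-2.142857=2.1429
k=2 src: inc=-2.142857, refl=-2.142857·-0.714286=1.5306; V=4.285714+-2.142857+1.530612=3.6735
k=3 load: inc=1.530612, refl=1.530612·-0.500000=-0.7653; V=2.142857+1.530612+-0.765306=2.9082
k=4 src: inc=-0.765306, refl=-0.765306·-0.714286=0.5466; V=3.673469+-0.765306+0.546647=3.4548
k=5 load: inc=0.546647, refl=0.546647·-0.500000=-0.2733; V=2.908163+0.546647+-0.273324=3.1815
k=6 src: inc=-0.273324, refl=-0.273324·-0.714286=0.1952; V=3.454810+-0.273324+0.195231=3.3767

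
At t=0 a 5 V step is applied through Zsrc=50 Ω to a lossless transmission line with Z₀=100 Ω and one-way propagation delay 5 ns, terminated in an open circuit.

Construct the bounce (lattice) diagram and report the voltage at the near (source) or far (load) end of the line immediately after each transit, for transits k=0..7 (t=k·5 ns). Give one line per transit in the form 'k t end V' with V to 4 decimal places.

Γ_L=1.000000, Γ_S=-0.333333; launch V₁=5·100/150=3.333333
k=0 src: V=3.3333
k=1 load: inc=3.333333, refl=3.333333·1.000000=3.3333; V=0.000000+3.333333+3.333333=6.6667
k=2 src: inc=3.333333, refl=3.333333·-0.333333=-1.1111; V=3.333333+3.333333+-1.111111=5.5556
k=3 load: inc=-1.111111, refl=-1.111111·1.000000=-1.1111; V=6.666667+-1.111111+-1.111111=4.4444
k=4 src: inc=-1.111111, refl=-1.111111·-0.333333=0.3704; V=5.555556+-1.111111+0.370370=4.8148
k=5 load: inc=0.370370, refl=0.370370·1.000000=0.3704; V=4.444444+0.370370+0.370370=5.1852
k=6 src: inc=0.370370, refl=0.370370·-0.333333=-0.1235; V=4.814815+0.370370+-0.123457=5.0617
k=7 load: inc=-0.123457, refl=-0.123457·1.000000=-0.1235; V=5.185185+-0.123457+-0.123457=4.9383

0 0 source 3.3333
1 5 load 6.6667
2 10 source 5.5556
3 15 load 4.4444
4 20 source 4.8148
5 25 load 5.1852
6 30 source 5.0617
7 35 load 4.9383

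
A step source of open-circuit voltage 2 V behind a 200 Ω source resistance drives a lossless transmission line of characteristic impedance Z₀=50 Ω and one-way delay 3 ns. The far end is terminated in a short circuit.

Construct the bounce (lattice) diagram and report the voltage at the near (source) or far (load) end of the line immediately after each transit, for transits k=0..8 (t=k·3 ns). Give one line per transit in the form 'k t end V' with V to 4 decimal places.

0 0 source 0.4000
1 3 load 0.0000
2 6 source -0.2400
3 9 load 0.0000
4 12 source 0.1440
5 15 load 0.0000
6 18 source -0.0864
7 21 load 0.0000
8 24 source 0.0518

Γ_L=-1.000000, Γ_S=0.600000; launch V₁=2·50/250=0.400000
k=0 src: V=0.4000
k=1 load: inc=0.400000, refl=0.400000·-1.000000=-0.4000; V=0.000000+0.400000+-0.400000=0.0000
k=2 src: inc=-0.400000, refl=-0.400000·0.600000=-0.2400; V=0.400000+-0.400000+-0.240000=-0.2400
k=3 load: inc=-0.240000, refl=-0.240000·-1.000000=0.2400; V=0.000000+-0.240000+0.240000=0.0000
k=4 src: inc=0.240000, refl=0.240000·0.600000=0.1440; V=-0.240000+0.240000+0.144000=0.1440
k=5 load: inc=0.144000, refl=0.144000·-1.000000=-0.1440; V=0.000000+0.144000+-0.144000=0.0000
k=6 src: inc=-0.144000, refl=-0.144000·0.600000=-0.0864; V=0.144000+-0.144000+-0.086400=-0.0864
k=7 load: inc=-0.086400, refl=-0.086400·-1.000000=0.0864; V=0.000000+-0.086400+0.086400=0.0000
k=8 src: inc=0.086400, refl=0.086400·0.600000=0.0518; V=-0.086400+0.086400+0.051840=0.0518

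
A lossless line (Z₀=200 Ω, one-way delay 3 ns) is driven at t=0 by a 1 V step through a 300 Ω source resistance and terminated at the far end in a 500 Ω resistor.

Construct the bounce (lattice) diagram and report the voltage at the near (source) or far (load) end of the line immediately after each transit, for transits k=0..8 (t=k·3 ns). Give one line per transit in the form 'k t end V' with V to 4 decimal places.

Γ_L=0.428571, Γ_S=0.200000; launch V₁=1·200/500=0.400000
k=0 src: V=0.4000
k=1 load: inc=0.400000, refl=0.400000·0.428571=0.1714; V=0.000000+0.400000+0.171429=0.5714
k=2 src: inc=0.171429, refl=0.171429·0.200000=0.0343; V=0.400000+0.171429+0.034286=0.6057
k=3 load: inc=0.034286, refl=0.034286·0.428571=0.0147; V=0.571429+0.034286+0.014694=0.6204
k=4 src: inc=0.014694, refl=0.014694·0.200000=0.0029; V=0.605714+0.014694+0.002939=0.6233
k=5 load: inc=0.002939, refl=0.002939·0.428571=0.0013; V=0.620408+0.002939+0.001259=0.6246
k=6 src: inc=0.001259, refl=0.001259·0.200000=0.0003; V=0.623347+0.001259+0.000252=0.6249
k=7 load: inc=0.000252, refl=0.000252·0.428571=0.0001; V=0.624606+0.000252+0.000108=0.6250
k=8 src: inc=0.000108, refl=0.000108·0.200000=0.0000; V=0.624858+0.000108+0.000022=0.6250

0 0 source 0.4000
1 3 load 0.5714
2 6 source 0.6057
3 9 load 0.6204
4 12 source 0.6233
5 15 load 0.6246
6 18 source 0.6249
7 21 load 0.6250
8 24 source 0.6250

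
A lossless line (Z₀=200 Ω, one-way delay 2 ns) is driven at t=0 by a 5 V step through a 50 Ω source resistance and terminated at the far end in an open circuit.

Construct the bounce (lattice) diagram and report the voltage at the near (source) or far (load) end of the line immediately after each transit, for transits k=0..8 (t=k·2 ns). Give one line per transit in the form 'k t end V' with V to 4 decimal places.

Γ_L=1.000000, Γ_S=-0.600000; launch V₁=5·200/250=4.000000
k=0 src: V=4.0000
k=1 load: inc=4.000000, refl=4.000000·1.000000=4.0000; V=0.000000+4.000000+4.000000=8.0000
k=2 src: inc=4.000000, refl=4.000000·-0.600000=-2.4000; V=4.000000+4.000000+-2.400000=5.6000
k=3 load: inc=-2.400000, refl=-2.400000·1.000000=-2.4000; V=8.000000+-2.400000+-2.400000=3.2000
k=4 src: inc=-2.400000, refl=-2.400000·-0.600000=1.4400; V=5.600000+-2.400000+1.440000=4.6400
k=5 load: inc=1.440000, refl=1.440000·1.000000=1.4400; V=3.200000+1.440000+1.440000=6.0800
k=6 src: inc=1.440000, refl=1.440000·-0.600000=-0.8640; V=4.640000+1.440000+-0.864000=5.2160
k=7 load: inc=-0.864000, refl=-0.864000·1.000000=-0.8640; V=6.080000+-0.864000+-0.864000=4.3520
k=8 src: inc=-0.864000, refl=-0.864000·-0.600000=0.5184; V=5.216000+-0.864000+0.518400=4.8704

0 0 source 4.0000
1 2 load 8.0000
2 4 source 5.6000
3 6 load 3.2000
4 8 source 4.6400
5 10 load 6.0800
6 12 source 5.2160
7 14 load 4.3520
8 16 source 4.8704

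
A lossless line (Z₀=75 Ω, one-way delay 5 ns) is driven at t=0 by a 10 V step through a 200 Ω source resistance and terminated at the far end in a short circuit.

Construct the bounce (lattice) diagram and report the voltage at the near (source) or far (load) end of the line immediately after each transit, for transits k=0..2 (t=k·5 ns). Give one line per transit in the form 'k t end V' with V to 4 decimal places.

Γ_L=-1.000000, Γ_S=0.454545; launch V₁=10·75/275=2.727273
k=0 src: V=2.7273
k=1 load: inc=2.727273, refl=2.727273·-1.000000=-2.7273; V=0.000000+2.727273+-2.727273=0.0000
k=2 src: inc=-2.727273, refl=-2.727273·0.454545=-1.2397; V=2.727273+-2.727273+-1.239669=-1.2397

0 0 source 2.7273
1 5 load 0.0000
2 10 source -1.2397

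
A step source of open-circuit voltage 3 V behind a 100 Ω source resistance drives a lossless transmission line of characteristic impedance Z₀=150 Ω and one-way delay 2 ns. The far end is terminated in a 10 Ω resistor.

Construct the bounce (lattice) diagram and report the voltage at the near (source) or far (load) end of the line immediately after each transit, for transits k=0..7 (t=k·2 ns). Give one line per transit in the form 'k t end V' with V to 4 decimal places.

0 0 source 1.8000
1 2 load 0.2250
2 4 source 0.5400
3 6 load 0.2644
4 8 source 0.3195
5 10 load 0.2713
6 12 source 0.2809
7 14 load 0.2725

Γ_L=-0.875000, Γ_S=-0.200000; launch V₁=3·150/250=1.800000
k=0 src: V=1.8000
k=1 load: inc=1.800000, refl=1.800000·-0.875000=-1.5750; V=0.000000+1.800000+-1.575000=0.2250
k=2 src: inc=-1.575000, refl=-1.575000·-0.200000=0.3150; V=1.800000+-1.575000+0.315000=0.5400
k=3 load: inc=0.315000, refl=0.315000·-0.875000=-0.2756; V=0.225000+0.315000+-0.275625=0.2644
k=4 src: inc=-0.275625, refl=-0.275625·-0.200000=0.0551; V=0.540000+-0.275625+0.055125=0.3195
k=5 load: inc=0.055125, refl=0.055125·-0.875000=-0.0482; V=0.264375+0.055125+-0.048234=0.2713
k=6 src: inc=-0.048234, refl=-0.048234·-0.200000=0.0096; V=0.319500+-0.048234+0.009647=0.2809
k=7 load: inc=0.009647, refl=0.009647·-0.875000=-0.0084; V=0.271266+0.009647+-0.008441=0.2725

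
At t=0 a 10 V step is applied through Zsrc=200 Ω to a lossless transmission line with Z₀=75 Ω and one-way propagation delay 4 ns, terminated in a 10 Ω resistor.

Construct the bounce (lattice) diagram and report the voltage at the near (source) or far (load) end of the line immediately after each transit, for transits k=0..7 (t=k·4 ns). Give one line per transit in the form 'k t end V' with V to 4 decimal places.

Γ_L=-0.764706, Γ_S=0.454545; launch V₁=10·75/275=2.727273
k=0 src: V=2.7273
k=1 load: inc=2.727273, refl=2.727273·-0.764706=-2.0856; V=0.000000+2.727273+-2.085561=0.6417
k=2 src: inc=-2.085561, refl=-2.085561·0.454545=-0.9480; V=2.727273+-2.085561+-0.947982=-0.3063
k=3 load: inc=-0.947982, refl=-0.947982·-0.764706=0.7249; V=0.641711+-0.947982+0.724928=0.4187
k=4 src: inc=0.724928, refl=0.724928·0.454545=0.3295; V=-0.306271+0.724928+0.329513=0.7482
k=5 load: inc=0.329513, refl=0.329513·-0.764706=-0.2520; V=0.418657+0.329513+-0.251980=0.4962
k=6 src: inc=-0.251980, refl=-0.251980·0.454545=-0.1145; V=0.748169+-0.251980+-0.114536=0.3817
k=7 load: inc=-0.114536, refl=-0.114536·-0.764706=0.0876; V=0.496189+-0.114536+0.087587=0.4692

0 0 source 2.7273
1 4 load 0.6417
2 8 source -0.3063
3 12 load 0.4187
4 16 source 0.7482
5 20 load 0.4962
6 24 source 0.3817
7 28 load 0.4692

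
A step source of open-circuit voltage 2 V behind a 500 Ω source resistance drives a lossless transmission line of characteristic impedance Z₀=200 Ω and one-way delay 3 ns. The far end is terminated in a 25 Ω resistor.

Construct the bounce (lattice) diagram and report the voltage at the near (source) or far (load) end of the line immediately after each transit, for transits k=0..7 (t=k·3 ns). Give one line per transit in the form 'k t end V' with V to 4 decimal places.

Γ_L=-0.777778, Γ_S=0.428571; launch V₁=2·200/700=0.571429
k=0 src: V=0.5714
k=1 load: inc=0.571429, refl=0.571429·-0.777778=-0.4444; V=0.000000+0.571429+-0.444444=0.1270
k=2 src: inc=-0.444444, refl=-0.444444·0.428571=-0.1905; V=0.571429+-0.444444+-0.190476=-0.0635
k=3 load: inc=-0.190476, refl=-0.190476·-0.777778=0.1481; V=0.126984+-0.190476+0.148148=0.0847
k=4 src: inc=0.148148, refl=0.148148·0.428571=0.0635; V=-0.063492+0.148148+0.063492=0.1481
k=5 load: inc=0.063492, refl=0.063492·-0.777778=-0.0494; V=0.084656+0.063492+-0.049383=0.0988
k=6 src: inc=-0.049383, refl=-0.049383·0.428571=-0.0212; V=0.148148+-0.049383+-0.021164=0.0776
k=7 load: inc=-0.021164, refl=-0.021164·-0.777778=0.0165; V=0.098765+-0.021164+0.016461=0.0941

0 0 source 0.5714
1 3 load 0.1270
2 6 source -0.0635
3 9 load 0.0847
4 12 source 0.1481
5 15 load 0.0988
6 18 source 0.0776
7 21 load 0.0941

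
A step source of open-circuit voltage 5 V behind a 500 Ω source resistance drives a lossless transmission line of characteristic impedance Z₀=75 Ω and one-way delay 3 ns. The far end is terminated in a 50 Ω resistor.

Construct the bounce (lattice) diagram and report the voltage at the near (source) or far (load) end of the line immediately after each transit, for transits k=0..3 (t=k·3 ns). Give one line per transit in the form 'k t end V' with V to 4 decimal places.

Γ_L=-0.200000, Γ_S=0.739130; launch V₁=5·75/575=0.652174
k=0 src: V=0.6522
k=1 load: inc=0.652174, refl=0.652174·-0.200000=-0.1304; V=0.000000+0.652174+-0.130435=0.5217
k=2 src: inc=-0.130435, refl=-0.130435·0.739130=-0.0964; V=0.652174+-0.130435+-0.096408=0.4253
k=3 load: inc=-0.096408, refl=-0.096408·-0.200000=0.0193; V=0.521739+-0.096408+0.019282=0.4446

0 0 source 0.6522
1 3 load 0.5217
2 6 source 0.4253
3 9 load 0.4446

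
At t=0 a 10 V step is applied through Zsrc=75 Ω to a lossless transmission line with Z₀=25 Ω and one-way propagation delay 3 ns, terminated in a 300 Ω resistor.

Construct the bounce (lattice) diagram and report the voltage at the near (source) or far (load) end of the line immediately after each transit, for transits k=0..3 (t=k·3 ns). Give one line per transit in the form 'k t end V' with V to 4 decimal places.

Γ_L=0.846154, Γ_S=0.500000; launch V₁=10·25/100=2.500000
k=0 src: V=2.5000
k=1 load: inc=2.500000, refl=2.500000·0.846154=2.1154; V=0.000000+2.500000+2.115385=4.6154
k=2 src: inc=2.115385, refl=2.115385·0.500000=1.0577; V=2.500000+2.115385+1.057692=5.6731
k=3 load: inc=1.057692, refl=1.057692·0.846154=0.8950; V=4.615385+1.057692+0.894970=6.5680

0 0 source 2.5000
1 3 load 4.6154
2 6 source 5.6731
3 9 load 6.5680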